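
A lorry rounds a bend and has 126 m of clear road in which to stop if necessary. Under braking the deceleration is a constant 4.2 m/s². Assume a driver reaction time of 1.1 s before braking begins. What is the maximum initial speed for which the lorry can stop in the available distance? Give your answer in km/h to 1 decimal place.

Maximum speed ≈ 101.7 km/h

Stopping distance: v·t_r + v²/(2a) = 126 with t_r = 1.1 s and a = 4.200 m/s².
So v² + 9.240 v − 1058.40 = 0.
Positive root: v = −a·t_r + √((a·t_r)² + 2a·d) = −4.620 + √(21.344 + 1058.40) = 28.2395 m/s.
28.2395 m/s × 3.6 = 101.662 km/h.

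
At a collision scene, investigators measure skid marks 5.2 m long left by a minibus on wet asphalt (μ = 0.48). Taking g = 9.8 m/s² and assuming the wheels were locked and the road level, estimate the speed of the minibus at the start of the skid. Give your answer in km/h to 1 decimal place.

Initial speed ≈ 25.2 km/h

Deceleration a = μg = 0.48 × 9.8 = 4.704 m/s².
v = √(2a·d) = √(2 × 4.704 × 5.2) = √48.922 = 6.9944 m/s.
= 6.9944 × 3.6 = 25.180 km/h.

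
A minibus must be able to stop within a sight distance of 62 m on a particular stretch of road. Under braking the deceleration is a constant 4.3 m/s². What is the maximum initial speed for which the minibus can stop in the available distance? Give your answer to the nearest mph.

Maximum speed ≈ 52 mph

v²/(2a) = d ⇒ v = √(2 × 4.300 × 62) = √533.20 = 23.0911 m/s.
23.0911 m/s ÷ 0.44704 = 51.653 mph.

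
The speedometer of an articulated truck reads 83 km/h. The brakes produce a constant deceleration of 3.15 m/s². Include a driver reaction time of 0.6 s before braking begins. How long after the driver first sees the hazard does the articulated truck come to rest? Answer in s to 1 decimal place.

Total time ≈ 7.9 s

83 km/h ÷ 3.6 = 23.0556 m/s.
Braking time = v/a = 23.0556 / 3.150 = 7.319 s.
Total = 0.6 + 7.319 = 7.919 s.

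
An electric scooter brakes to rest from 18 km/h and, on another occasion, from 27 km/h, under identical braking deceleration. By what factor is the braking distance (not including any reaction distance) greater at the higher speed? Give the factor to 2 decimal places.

Braking distance d = v²/(2a), so with a fixed, d ∝ v².
Factor = (27/18)² = 1.5000² = 2.2500.

Factor ≈ 2.25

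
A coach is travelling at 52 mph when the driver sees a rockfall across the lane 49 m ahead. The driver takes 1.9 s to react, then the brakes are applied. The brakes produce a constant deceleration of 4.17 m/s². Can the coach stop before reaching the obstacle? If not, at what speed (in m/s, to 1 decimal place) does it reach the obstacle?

52 mph × 0.44704 = 23.2461 m/s.
Reaction distance = 23.2461 × 1.9 = 44.168 m.
Braking distance needed to stop: v²/(2a) = 540.381 / 8.340 = 64.794 m, so total needed = 44.168 + 64.794 = 108.962 m > 49 m — it cannot stop.
Distance remaining when braking begins: 49 − 44.168 = 4.832 m.
v² = v₀² − 2a·d = 540.381 − 2 × 4.170 × 4.832 = 500.082 m²/s².
v = √500.082 = 22.363 m/s.

No — it strikes the obstacle at 22.4 m/s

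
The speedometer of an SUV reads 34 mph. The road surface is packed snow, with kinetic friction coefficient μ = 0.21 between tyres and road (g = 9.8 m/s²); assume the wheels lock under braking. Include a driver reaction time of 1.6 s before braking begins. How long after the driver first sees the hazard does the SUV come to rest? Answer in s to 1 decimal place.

34 mph × 0.44704 = 15.1994 m/s.
a = μg = 0.21 × 9.8 = 2.058 m/s².
Braking time = v/a = 15.1994 / 2.058 = 7.386 s.
Total = 1.6 + 7.386 = 8.986 s.

Total time ≈ 9.0 s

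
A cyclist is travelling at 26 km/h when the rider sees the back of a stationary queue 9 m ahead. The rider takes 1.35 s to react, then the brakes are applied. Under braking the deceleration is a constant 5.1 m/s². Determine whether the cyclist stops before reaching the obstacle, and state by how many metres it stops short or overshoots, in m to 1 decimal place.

No — it overshoots by 5.9 m

26 km/h ÷ 3.6 = 7.2222 m/s.
Reaction distance = 7.2222 × 1.35 = 9.750 m.
Braking distance = v²/(2a) = 52.160 / 10.200 = 5.114 m.
Total stopping distance = 9.750 + 5.114 = 14.864 m, vs 9 m available — it cannot stop in time and overshoots by 14.864 − 9 = 5.864 m.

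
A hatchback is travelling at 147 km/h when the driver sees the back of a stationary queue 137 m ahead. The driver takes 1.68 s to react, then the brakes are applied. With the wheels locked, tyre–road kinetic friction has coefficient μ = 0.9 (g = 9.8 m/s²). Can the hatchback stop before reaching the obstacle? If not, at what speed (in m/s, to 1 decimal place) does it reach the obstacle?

147 km/h ÷ 3.6 = 40.8333 m/s.
a = μg = 0.9 × 9.8 = 8.820 m/s².
Reaction distance = 40.8333 × 1.68 = 68.600 m.
Braking distance needed to stop: v²/(2a) = 1667.358 / 17.640 = 94.521 m, so total needed = 68.600 + 94.521 = 163.121 m > 137 m — it cannot stop.
Distance remaining when braking begins: 137 − 68.600 = 68.400 m.
v² = v₀² − 2a·d = 1667.358 − 2 × 8.820 × 68.400 = 460.782 m²/s².
v = √460.782 = 21.466 m/s.

No — it strikes the obstacle at 21.5 m/s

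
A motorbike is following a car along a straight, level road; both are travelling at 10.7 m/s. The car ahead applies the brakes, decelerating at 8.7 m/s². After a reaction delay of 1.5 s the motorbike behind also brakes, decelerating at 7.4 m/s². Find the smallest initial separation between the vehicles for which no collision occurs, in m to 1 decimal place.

Leader travels v²/(2a_L) = 114.490 / 17.400 = 6.580 m before stopping.
Follower covers v·t_r = 10.7000 × 1.5 = 16.050 m while reacting, then v²/(2a_F) = 114.490 / 14.800 = 7.736 m while braking, for a total of 16.050 + 7.736 = 23.786 m.
Since a_F ≤ a_L and the follower starts braking later, the follower is never slower than the leader, so the closest approach is when both have stopped.
Minimum gap = 23.786 − 6.580 = 17.206 m.

Minimum gap ≈ 17.2 m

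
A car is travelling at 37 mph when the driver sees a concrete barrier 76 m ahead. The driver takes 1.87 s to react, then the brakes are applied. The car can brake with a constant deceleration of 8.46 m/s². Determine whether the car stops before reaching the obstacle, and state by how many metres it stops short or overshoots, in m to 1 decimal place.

37 mph × 0.44704 = 16.5405 m/s.
Reaction distance = 16.5405 × 1.87 = 30.931 m.
Braking distance = v²/(2a) = 273.588 / 16.920 = 16.170 m.
Total stopping distance = 30.931 + 16.170 = 47.101 m, vs 76 m available — it stops with 76 − 47.101 = 28.899 m to spare.

Yes — it stops 28.9 m short of the obstacle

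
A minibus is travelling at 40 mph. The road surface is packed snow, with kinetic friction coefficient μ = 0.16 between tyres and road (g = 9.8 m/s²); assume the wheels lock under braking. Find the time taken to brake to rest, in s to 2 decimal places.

Braking time ≈ 11.40 s

40 mph × 0.44704 = 17.8816 m/s.
a = μg = 0.16 × 9.8 = 1.568 m/s².
Braking time = v/a = 17.8816 / 1.568 = 11.404 s.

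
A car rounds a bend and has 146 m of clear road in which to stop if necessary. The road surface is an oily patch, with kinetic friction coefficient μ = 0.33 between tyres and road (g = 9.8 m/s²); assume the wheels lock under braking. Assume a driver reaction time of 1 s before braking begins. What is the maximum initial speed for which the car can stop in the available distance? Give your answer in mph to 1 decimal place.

a = μg = 0.33 × 9.8 = 3.234 m/s².
Stopping distance: v·t_r + v²/(2a) = 146 with t_r = 1 s and a = 3.234 m/s².
So v² + 6.468 v − 944.33 = 0.
Positive root: v = −a·t_r + √((a·t_r)² + 2a·d) = −3.234 + √(10.459 + 944.33) = 27.6657 m/s.
27.6657 m/s ÷ 0.44704 = 61.886 mph.

Maximum speed ≈ 61.9 mph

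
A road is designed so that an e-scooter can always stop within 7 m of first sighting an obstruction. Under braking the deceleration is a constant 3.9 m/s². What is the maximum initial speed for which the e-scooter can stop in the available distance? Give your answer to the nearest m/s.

v²/(2a) = d ⇒ v = √(2 × 3.900 × 7) = √54.60 = 7.3892 m/s.

Maximum speed ≈ 7 m/s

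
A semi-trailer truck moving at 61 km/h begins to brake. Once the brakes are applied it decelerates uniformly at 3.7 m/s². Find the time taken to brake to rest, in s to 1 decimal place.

Braking time ≈ 4.6 s

61 km/h ÷ 3.6 = 16.9444 m/s.
Braking time = v/a = 16.9444 / 3.700 = 4.580 s.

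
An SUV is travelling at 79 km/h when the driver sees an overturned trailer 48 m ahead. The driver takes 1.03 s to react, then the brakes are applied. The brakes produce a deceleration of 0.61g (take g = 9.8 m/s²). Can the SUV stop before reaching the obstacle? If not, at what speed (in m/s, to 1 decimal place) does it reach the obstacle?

No — it strikes the obstacle at 13.3 m/s

79 km/h ÷ 3.6 = 21.9444 m/s.
a = 0.61 × 9.8 = 5.978 m/s².
Reaction distance = 21.9444 × 1.03 = 22.603 m.
Braking distance needed to stop: v²/(2a) = 481.557 / 11.956 = 40.277 m, so total needed = 22.603 + 40.277 = 62.880 m > 48 m — it cannot stop.
Distance remaining when braking begins: 48 − 22.603 = 25.397 m.
v² = v₀² − 2a·d = 481.557 − 2 × 5.978 × 25.397 = 177.910 m²/s².
v = √177.910 = 13.338 m/s.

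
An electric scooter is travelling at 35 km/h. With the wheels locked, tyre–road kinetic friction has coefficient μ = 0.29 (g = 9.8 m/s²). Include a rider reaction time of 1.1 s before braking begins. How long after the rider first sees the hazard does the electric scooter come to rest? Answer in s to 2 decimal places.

35 km/h ÷ 3.6 = 9.7222 m/s.
a = μg = 0.29 × 9.8 = 2.842 m/s².
Braking time = v/a = 9.7222 / 2.842 = 3.421 s.
Total = 1.1 + 3.421 = 4.521 s.

Total time ≈ 4.52 s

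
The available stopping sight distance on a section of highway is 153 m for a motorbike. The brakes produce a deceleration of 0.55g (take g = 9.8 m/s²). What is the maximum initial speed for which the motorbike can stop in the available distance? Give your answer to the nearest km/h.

Maximum speed ≈ 146 km/h

a = 0.55 × 9.8 = 5.390 m/s².
v²/(2a) = d ⇒ v = √(2 × 5.390 × 153) = √1649.34 = 40.6121 m/s.
40.6121 m/s × 3.6 = 146.204 km/h.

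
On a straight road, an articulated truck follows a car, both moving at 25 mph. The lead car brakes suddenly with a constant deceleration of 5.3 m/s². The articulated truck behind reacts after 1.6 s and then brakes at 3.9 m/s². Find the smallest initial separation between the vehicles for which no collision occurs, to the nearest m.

25 mph × 0.44704 = 11.1760 m/s.
Leader travels v²/(2a_L) = 124.903 / 10.600 = 11.783 m before stopping.
Follower covers v·t_r = 11.1760 × 1.6 = 17.882 m while reacting, then v²/(2a_F) = 124.903 / 7.800 = 16.013 m while braking, for a total of 17.882 + 16.013 = 33.895 m.
Since a_F ≤ a_L and the follower starts braking later, the follower is never slower than the leader, so the closest approach is when both have stopped.
Minimum gap = 33.895 − 11.783 = 22.112 m.

Minimum gap ≈ 22 m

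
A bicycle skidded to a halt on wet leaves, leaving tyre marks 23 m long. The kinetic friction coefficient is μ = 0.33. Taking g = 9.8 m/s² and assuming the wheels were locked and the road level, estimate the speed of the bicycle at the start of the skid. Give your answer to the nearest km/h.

Deceleration a = μg = 0.33 × 9.8 = 3.234 m/s².
v = √(2a·d) = √(2 × 3.234 × 23) = √148.764 = 12.1969 m/s.
= 12.1969 × 3.6 = 43.909 km/h.

Initial speed ≈ 44 km/h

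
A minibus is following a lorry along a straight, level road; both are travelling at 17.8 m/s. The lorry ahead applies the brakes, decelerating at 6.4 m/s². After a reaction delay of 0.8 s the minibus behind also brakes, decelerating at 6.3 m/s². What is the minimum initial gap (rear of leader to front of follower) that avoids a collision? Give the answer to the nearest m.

Leader travels v²/(2a_L) = 316.840 / 12.800 = 24.753 m before stopping.
Follower covers v·t_r = 17.8000 × 0.8 = 14.240 m while reacting, then v²/(2a_F) = 316.840 / 12.600 = 25.146 m while braking, for a total of 14.240 + 25.146 = 39.386 m.
Since a_F ≤ a_L and the follower starts braking later, the follower is never slower than the leader, so the closest approach is when both have stopped.
Minimum gap = 39.386 − 24.753 = 14.633 m.

Minimum gap ≈ 15 m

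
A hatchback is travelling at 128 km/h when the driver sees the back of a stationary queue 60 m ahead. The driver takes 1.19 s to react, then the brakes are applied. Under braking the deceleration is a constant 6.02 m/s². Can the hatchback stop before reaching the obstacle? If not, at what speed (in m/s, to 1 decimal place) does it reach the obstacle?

No — it strikes the obstacle at 32.4 m/s

128 km/h ÷ 3.6 = 35.5556 m/s.
Reaction distance = 35.5556 × 1.19 = 42.311 m.
Braking distance needed to stop: v²/(2a) = 1264.201 / 12.040 = 105.000 m, so total needed = 42.311 + 105.000 = 147.311 m > 60 m — it cannot stop.
Distance remaining when braking begins: 60 − 42.311 = 17.689 m.
v² = v₀² − 2a·d = 1264.201 − 2 × 6.020 × 17.689 = 1051.225 m²/s².
v = √1051.225 = 32.423 m/s.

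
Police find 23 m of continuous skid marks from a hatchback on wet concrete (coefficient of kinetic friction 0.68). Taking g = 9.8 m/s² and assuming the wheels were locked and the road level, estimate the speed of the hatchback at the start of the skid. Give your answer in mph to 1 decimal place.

Initial speed ≈ 39.2 mph

Deceleration a = μg = 0.68 × 9.8 = 6.664 m/s².
v = √(2a·d) = √(2 × 6.664 × 23) = √306.544 = 17.5084 m/s.
= 17.5084 ÷ 0.44704 = 39.165 mph.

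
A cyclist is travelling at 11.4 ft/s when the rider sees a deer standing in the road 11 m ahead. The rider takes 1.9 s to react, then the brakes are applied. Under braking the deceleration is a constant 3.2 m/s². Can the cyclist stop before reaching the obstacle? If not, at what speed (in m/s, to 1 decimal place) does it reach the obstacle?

Yes — it stops about 2.5 m short of the obstacle, so it never reaches it

11.4 ft/s × 0.3048 = 3.4747 m/s.
Reaction distance = 3.4747 × 1.9 = 6.602 m.
Braking distance = v²/(2a) = 12.074 / 6.400 = 1.887 m.
Total stopping distance = 6.602 + 1.887 = 8.489 m, vs 11 m available — it stops with 11 − 8.489 = 2.511 m to spare.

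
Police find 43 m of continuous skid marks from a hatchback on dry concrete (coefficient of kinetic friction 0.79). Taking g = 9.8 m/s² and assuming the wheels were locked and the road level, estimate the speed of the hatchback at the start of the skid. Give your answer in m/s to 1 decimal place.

Deceleration a = μg = 0.79 × 9.8 = 7.742 m/s².
v = √(2a·d) = √(2 × 7.742 × 43) = √665.812 = 25.8033 m/s.

Initial speed ≈ 25.8 m/s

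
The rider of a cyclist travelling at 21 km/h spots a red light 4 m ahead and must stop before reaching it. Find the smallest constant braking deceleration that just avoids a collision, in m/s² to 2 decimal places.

Required deceleration ≈ 4.25 m/s²

21 km/h ÷ 3.6 = 5.8333 m/s.
v² = 2a·d ⇒ a = v²/(2d) = 5.8333² / (2 × 4.000) = 34.027 / 8.000 = 4.2534 m/s².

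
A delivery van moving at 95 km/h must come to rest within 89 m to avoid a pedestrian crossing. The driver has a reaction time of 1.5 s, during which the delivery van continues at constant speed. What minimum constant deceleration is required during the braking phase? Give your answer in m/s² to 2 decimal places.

95 km/h ÷ 3.6 = 26.3889 m/s.
Distance covered during reaction = 26.3889 × 1.5 = 39.583 m.
Distance available for braking: 89 − 39.583 = 49.417 m.
v² = 2a·d ⇒ a = v²/(2d) = 26.3889² / (2 × 49.417) = 696.374 / 98.834 = 7.0459 m/s².

Required deceleration ≈ 7.05 m/s²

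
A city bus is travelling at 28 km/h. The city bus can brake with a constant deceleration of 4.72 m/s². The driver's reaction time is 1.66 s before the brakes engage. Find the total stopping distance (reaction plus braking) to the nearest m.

Total stopping distance ≈ 19 m

28 km/h ÷ 3.6 = 7.7778 m/s.
Reaction distance = v·t_r = 7.7778 × 1.66 = 12.911 m.
Braking distance = v²/(2a) = 7.7778² / (2 × 4.720) = 60.494 / 9.440 = 6.408 m.
Total = 12.911 + 6.408 = 19.319 m.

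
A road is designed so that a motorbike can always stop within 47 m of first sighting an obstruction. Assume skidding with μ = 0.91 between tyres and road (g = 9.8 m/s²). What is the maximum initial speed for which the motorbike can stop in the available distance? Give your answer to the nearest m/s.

a = μg = 0.91 × 9.8 = 8.918 m/s².
v²/(2a) = d ⇒ v = √(2 × 8.918 × 47) = √838.29 = 28.9532 m/s.

Maximum speed ≈ 29 m/s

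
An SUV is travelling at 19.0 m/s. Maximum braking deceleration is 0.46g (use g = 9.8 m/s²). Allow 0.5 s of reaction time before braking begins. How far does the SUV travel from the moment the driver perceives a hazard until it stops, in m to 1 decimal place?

a = 0.46 × 9.8 = 4.508 m/s².
Reaction distance = v·t_r = 19.0000 × 0.5 = 9.500 m.
Braking distance = v²/(2a) = 19.0000² / (2 × 4.508) = 361.000 / 9.016 = 40.040 m.
Total = 9.500 + 40.040 = 49.540 m.

Total stopping distance ≈ 49.5 m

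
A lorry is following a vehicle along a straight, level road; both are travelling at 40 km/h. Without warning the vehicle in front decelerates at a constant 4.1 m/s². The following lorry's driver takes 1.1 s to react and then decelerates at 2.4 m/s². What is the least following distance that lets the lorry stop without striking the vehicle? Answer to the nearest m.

40 km/h ÷ 3.6 = 11.1111 m/s.
Leader travels v²/(2a_L) = 123.457 / 8.200 = 15.056 m before stopping.
Follower covers v·t_r = 11.1111 × 1.1 = 12.222 m while reacting, then v²/(2a_F) = 123.457 / 4.800 = 25.720 m while braking, for a total of 12.222 + 25.720 = 37.942 m.
Since a_F ≤ a_L and the follower starts braking later, the follower is never slower than the leader, so the closest approach is when both have stopped.
Minimum gap = 37.942 − 15.056 = 22.886 m.

Minimum gap ≈ 23 m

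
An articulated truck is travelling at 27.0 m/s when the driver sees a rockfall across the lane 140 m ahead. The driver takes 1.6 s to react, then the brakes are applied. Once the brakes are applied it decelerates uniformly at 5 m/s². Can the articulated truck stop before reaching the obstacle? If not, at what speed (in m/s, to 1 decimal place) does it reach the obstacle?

Reaction distance = 27.0000 × 1.6 = 43.200 m.
Braking distance = v²/(2a) = 729.000 / 10.000 = 72.900 m.
Total stopping distance = 43.200 + 72.900 = 116.100 m, vs 140 m available — it stops with 140 − 116.100 = 23.900 m to spare.

Yes — it stops about 23.9 m short of the obstacle, so it never reaches it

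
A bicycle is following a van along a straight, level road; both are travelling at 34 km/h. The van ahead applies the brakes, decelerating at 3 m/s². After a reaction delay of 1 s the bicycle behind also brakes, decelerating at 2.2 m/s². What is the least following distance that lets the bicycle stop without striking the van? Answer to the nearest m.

Minimum gap ≈ 15 m

34 km/h ÷ 3.6 = 9.4444 m/s.
Leader travels v²/(2a_L) = 89.197 / 6.000 = 14.866 m before stopping.
Follower covers v·t_r = 9.4444 × 1 = 9.444 m while reacting, then v²/(2a_F) = 89.197 / 4.400 = 20.272 m while braking, for a total of 9.444 + 20.272 = 29.716 m.
Since a_F ≤ a_L and the follower starts braking later, the follower is never slower than the leader, so the closest approach is when both have stopped.
Minimum gap = 29.716 − 14.866 = 14.850 m.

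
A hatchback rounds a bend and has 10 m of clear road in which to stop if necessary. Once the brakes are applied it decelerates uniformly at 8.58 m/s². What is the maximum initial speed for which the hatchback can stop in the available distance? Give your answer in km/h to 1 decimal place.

v²/(2a) = d ⇒ v = √(2 × 8.580 × 10) = √171.60 = 13.0996 m/s.
13.0996 m/s × 3.6 = 47.159 km/h.

Maximum speed ≈ 47.2 km/h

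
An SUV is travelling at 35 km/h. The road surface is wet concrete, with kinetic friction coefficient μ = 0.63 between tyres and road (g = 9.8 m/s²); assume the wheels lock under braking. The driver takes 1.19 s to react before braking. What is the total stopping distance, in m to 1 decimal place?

35 km/h ÷ 3.6 = 9.7222 m/s.
a = μg = 0.63 × 9.8 = 6.174 m/s².
Reaction distance = v·t_r = 9.7222 × 1.19 = 11.569 m.
Braking distance = v²/(2a) = 9.7222² / (2 × 6.174) = 94.521 / 12.348 = 7.655 m.
Total = 11.569 + 7.655 = 19.224 m.

Total stopping distance ≈ 19.2 m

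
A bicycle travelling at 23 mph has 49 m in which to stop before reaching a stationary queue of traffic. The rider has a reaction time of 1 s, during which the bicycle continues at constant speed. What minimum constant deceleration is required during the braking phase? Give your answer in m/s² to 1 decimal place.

Required deceleration ≈ 1.4 m/s²

23 mph × 0.44704 = 10.2819 m/s.
Distance covered during reaction = 10.2819 × 1 = 10.282 m.
Distance available for braking: 49 − 10.282 = 38.718 m.
v² = 2a·d ⇒ a = v²/(2d) = 10.2819² / (2 × 38.718) = 105.717 / 77.436 = 1.3652 m/s².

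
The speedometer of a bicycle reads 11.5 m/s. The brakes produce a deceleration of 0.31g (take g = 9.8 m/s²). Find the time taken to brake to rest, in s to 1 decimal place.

Braking time ≈ 3.8 s

a = 0.31 × 9.8 = 3.038 m/s².
Braking time = v/a = 11.5000 / 3.038 = 3.785 s.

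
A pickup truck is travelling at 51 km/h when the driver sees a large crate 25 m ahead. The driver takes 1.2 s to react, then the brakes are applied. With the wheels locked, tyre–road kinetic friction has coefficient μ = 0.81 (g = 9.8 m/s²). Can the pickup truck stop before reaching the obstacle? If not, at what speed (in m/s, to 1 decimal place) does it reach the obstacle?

No — it strikes the obstacle at 8.6 m/s

51 km/h ÷ 3.6 = 14.1667 m/s.
a = μg = 0.81 × 9.8 = 7.938 m/s².
Reaction distance = 14.1667 × 1.2 = 17.000 m.
Braking distance needed to stop: v²/(2a) = 200.695 / 15.876 = 12.641 m, so total needed = 17.000 + 12.641 = 29.641 m > 25 m — it cannot stop.
Distance remaining when braking begins: 25 − 17.000 = 8.000 m.
v² = v₀² − 2a·d = 200.695 − 2 × 7.938 × 8.000 = 73.687 m²/s².
v = √73.687 = 8.584 m/s.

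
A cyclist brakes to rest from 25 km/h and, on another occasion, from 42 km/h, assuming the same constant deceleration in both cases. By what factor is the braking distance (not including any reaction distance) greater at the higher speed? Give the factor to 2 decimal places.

Factor ≈ 2.82

Braking distance d = v²/(2a), so with a fixed, d ∝ v².
Factor = (42/25)² = 1.6800² = 2.8224.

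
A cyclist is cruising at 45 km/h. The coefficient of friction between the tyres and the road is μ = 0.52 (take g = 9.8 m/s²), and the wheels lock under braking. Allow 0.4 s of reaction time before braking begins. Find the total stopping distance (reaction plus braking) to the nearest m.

45 km/h ÷ 3.6 = 12.5000 m/s.
a = μg = 0.52 × 9.8 = 5.096 m/s².
Reaction distance = v·t_r = 12.5000 × 0.4 = 5.000 m.
Braking distance = v²/(2a) = 12.5000² / (2 × 5.096) = 156.250 / 10.192 = 15.331 m.
Total = 5.000 + 15.331 = 20.331 m.

Total stopping distance ≈ 20 m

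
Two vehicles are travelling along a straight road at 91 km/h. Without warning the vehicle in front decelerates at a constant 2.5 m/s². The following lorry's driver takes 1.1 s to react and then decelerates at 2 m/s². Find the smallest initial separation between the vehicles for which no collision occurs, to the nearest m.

91 km/h ÷ 3.6 = 25.2778 m/s.
Leader travels v²/(2a_L) = 638.967 / 5.000 = 127.793 m before stopping.
Follower covers v·t_r = 25.2778 × 1.1 = 27.806 m while reacting, then v²/(2a_F) = 638.967 / 4.000 = 159.742 m while braking, for a total of 27.806 + 159.742 = 187.548 m.
Since a_F ≤ a_L and the follower starts braking later, the follower is never slower than the leader, so the closest approach is when both have stopped.
Minimum gap = 187.548 − 127.793 = 59.755 m.

Minimum gap ≈ 60 m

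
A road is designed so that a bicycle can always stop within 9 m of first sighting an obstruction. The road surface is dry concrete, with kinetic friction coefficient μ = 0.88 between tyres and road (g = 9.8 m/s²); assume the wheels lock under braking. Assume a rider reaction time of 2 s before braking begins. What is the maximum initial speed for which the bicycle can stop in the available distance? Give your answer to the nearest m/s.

Maximum speed ≈ 4 m/s

a = μg = 0.88 × 9.8 = 8.624 m/s².
Stopping distance: v·t_r + v²/(2a) = 9 with t_r = 2 s and a = 8.624 m/s².
So v² + 34.496 v − 155.23 = 0.
Positive root: v = −a·t_r + √((a·t_r)² + 2a·d) = −17.248 + √(297.494 + 155.23) = 4.0293 m/s.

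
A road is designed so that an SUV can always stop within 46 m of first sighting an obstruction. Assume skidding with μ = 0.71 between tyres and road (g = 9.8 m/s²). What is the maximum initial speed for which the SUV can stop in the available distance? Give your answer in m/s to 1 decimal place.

a = μg = 0.71 × 9.8 = 6.958 m/s².
v²/(2a) = d ⇒ v = √(2 × 6.958 × 46) = √640.14 = 25.3010 m/s.

Maximum speed ≈ 25.3 m/s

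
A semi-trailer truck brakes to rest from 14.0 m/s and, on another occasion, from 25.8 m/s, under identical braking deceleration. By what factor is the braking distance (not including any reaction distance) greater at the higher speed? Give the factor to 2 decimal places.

Factor ≈ 3.40

Braking distance d = v²/(2a), so with a fixed, d ∝ v².
Factor = (25.8/14.0)² = 1.8429² = 3.3963.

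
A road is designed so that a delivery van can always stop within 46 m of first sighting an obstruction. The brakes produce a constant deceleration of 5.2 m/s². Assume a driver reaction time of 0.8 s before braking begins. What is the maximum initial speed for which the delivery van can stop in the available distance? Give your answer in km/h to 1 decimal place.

Stopping distance: v·t_r + v²/(2a) = 46 with t_r = 0.8 s and a = 5.200 m/s².
So v² + 8.320 v − 478.40 = 0.
Positive root: v = −a·t_r + √((a·t_r)² + 2a·d) = −4.160 + √(17.306 + 478.40) = 18.1045 m/s.
18.1045 m/s × 3.6 = 65.176 km/h.

Maximum speed ≈ 65.2 km/h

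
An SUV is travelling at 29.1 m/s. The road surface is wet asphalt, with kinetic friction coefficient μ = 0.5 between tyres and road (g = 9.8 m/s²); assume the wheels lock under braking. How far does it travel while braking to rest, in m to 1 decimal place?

Braking distance ≈ 86.4 m

a = μg = 0.5 × 9.8 = 4.900 m/s².
Braking distance = v²/(2a) = 29.1000² / (2 × 4.900) = 846.810 / 9.800 = 86.409 m.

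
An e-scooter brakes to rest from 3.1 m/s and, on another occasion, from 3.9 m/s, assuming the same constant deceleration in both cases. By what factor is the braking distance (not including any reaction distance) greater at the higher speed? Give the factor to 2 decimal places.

Factor ≈ 1.58

Braking distance d = v²/(2a), so with a fixed, d ∝ v².
Factor = (3.9/3.1)² = 1.2581² = 1.5828.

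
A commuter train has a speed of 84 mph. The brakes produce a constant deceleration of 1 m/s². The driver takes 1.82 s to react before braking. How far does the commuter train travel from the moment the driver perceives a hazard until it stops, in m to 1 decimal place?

Total stopping distance ≈ 773.4 m

84 mph × 0.44704 = 37.5514 m/s.
Reaction distance = v·t_r = 37.5514 × 1.82 = 68.344 m.
Braking distance = v²/(2a) = 37.5514² / (2 × 1.000) = 1410.108 / 2.000 = 705.054 m.
Total = 68.344 + 705.054 = 773.398 m.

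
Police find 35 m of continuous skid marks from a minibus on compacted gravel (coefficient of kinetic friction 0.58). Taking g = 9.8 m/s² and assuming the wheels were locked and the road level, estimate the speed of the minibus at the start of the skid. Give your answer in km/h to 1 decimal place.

Deceleration a = μg = 0.58 × 9.8 = 5.684 m/s².
v = √(2a·d) = √(2 × 5.684 × 35) = √397.880 = 19.9469 m/s.
= 19.9469 × 3.6 = 71.809 km/h.

Initial speed ≈ 71.8 km/h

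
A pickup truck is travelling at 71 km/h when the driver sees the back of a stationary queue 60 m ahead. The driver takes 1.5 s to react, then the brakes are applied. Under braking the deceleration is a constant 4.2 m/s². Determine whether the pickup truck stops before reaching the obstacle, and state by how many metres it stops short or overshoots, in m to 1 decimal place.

71 km/h ÷ 3.6 = 19.7222 m/s.
Reaction distance = 19.7222 × 1.5 = 29.583 m.
Braking distance = v²/(2a) = 388.965 / 8.400 = 46.305 m.
Total stopping distance = 29.583 + 46.305 = 75.888 m, vs 60 m available — it cannot stop in time and overshoots by 75.888 − 60 = 15.888 m.

No — it overshoots by 15.9 m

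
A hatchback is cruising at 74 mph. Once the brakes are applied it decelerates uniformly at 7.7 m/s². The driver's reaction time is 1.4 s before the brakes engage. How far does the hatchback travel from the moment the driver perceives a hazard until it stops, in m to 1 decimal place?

74 mph × 0.44704 = 33.0810 m/s.
Reaction distance = v·t_r = 33.0810 × 1.4 = 46.313 m.
Braking distance = v²/(2a) = 33.0810² / (2 × 7.700) = 1094.353 / 15.400 = 71.062 m.
Total = 46.313 + 71.062 = 117.375 m.

Total stopping distance ≈ 117.4 m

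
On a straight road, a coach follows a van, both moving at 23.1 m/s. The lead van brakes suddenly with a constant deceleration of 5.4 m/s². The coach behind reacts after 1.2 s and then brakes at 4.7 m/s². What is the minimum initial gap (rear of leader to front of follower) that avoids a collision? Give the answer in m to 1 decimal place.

Leader travels v²/(2a_L) = 533.610 / 10.800 = 49.408 m before stopping.
Follower covers v·t_r = 23.1000 × 1.2 = 27.720 m while reacting, then v²/(2a_F) = 533.610 / 9.400 = 56.767 m while braking, for a total of 27.720 + 56.767 = 84.487 m.
Since a_F ≤ a_L and the follower starts braking later, the follower is never slower than the leader, so the closest approach is when both have stopped.
Minimum gap = 84.487 − 49.408 = 35.079 m.

Minimum gap ≈ 35.1 m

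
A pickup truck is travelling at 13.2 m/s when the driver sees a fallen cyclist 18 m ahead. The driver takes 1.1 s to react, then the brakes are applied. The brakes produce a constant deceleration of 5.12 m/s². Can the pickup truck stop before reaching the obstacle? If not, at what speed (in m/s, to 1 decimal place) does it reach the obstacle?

Reaction distance = 13.2000 × 1.1 = 14.520 m.
Braking distance needed to stop: v²/(2a) = 174.240 / 10.240 = 17.016 m, so total needed = 14.520 + 17.016 = 31.536 m > 18 m — it cannot stop.
Distance remaining when braking begins: 18 − 14.520 = 3.480 m.
v² = v₀² − 2a·d = 174.240 − 2 × 5.120 × 3.480 = 138.605 m²/s².
v = √138.605 = 11.773 m/s.

No — it strikes the obstacle at 11.8 m/s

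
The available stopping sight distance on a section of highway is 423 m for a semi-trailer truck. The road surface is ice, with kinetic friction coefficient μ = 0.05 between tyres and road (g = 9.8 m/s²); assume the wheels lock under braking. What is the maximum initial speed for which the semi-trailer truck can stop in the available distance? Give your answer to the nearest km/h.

a = μg = 0.05 × 9.8 = 0.490 m/s².
v²/(2a) = d ⇒ v = √(2 × 0.490 × 423) = √414.54 = 20.3603 m/s.
20.3603 m/s × 3.6 = 73.297 km/h.

Maximum speed ≈ 73 km/h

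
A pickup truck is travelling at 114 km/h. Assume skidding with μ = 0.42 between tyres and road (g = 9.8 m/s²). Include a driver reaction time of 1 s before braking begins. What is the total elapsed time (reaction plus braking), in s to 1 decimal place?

Total time ≈ 8.7 s

114 km/h ÷ 3.6 = 31.6667 m/s.
a = μg = 0.42 × 9.8 = 4.116 m/s².
Braking time = v/a = 31.6667 / 4.116 = 7.694 s.
Total = 1 + 7.694 = 8.694 s.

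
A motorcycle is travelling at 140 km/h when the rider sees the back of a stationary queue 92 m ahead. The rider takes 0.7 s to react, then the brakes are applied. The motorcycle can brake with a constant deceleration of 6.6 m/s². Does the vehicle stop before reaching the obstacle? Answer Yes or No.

140 km/h ÷ 3.6 = 38.8889 m/s.
Reaction distance = 38.8889 × 0.7 = 27.222 m.
Braking distance = v²/(2a) = 1512.347 / 13.200 = 114.572 m.
Total stopping distance = 27.222 + 114.572 = 141.794 m, vs 92 m available — it cannot stop in time and overshoots by 141.794 − 92 = 49.794 m.

No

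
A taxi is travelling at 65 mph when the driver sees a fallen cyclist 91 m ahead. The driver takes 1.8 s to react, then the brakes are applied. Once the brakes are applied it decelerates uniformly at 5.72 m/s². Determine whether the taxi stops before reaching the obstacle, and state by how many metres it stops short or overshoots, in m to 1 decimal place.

No — it overshoots by 35.1 m

65 mph × 0.44704 = 29.0576 m/s.
Reaction distance = 29.0576 × 1.8 = 52.304 m.
Braking distance = v²/(2a) = 844.344 / 11.440 = 73.806 m.
Total stopping distance = 52.304 + 73.806 = 126.110 m, vs 91 m available — it cannot stop in time and overshoots by 126.110 − 91 = 35.110 m.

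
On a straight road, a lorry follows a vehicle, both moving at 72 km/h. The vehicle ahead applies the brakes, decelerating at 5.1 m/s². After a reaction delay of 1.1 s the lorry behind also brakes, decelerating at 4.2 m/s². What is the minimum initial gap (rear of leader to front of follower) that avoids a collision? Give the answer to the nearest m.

72 km/h ÷ 3.6 = 20.0000 m/s.
Leader travels v²/(2a_L) = 400.000 / 10.200 = 39.216 m before stopping.
Follower covers v·t_r = 20.0000 × 1.1 = 22.000 m while reacting, then v²/(2a_F) = 400.000 / 8.400 = 47.619 m while braking, for a total of 22.000 + 47.619 = 69.619 m.
Since a_F ≤ a_L and the follower starts braking later, the follower is never slower than the leader, so the closest approach is when both have stopped.
Minimum gap = 69.619 − 39.216 = 30.403 m.

Minimum gap ≈ 30 m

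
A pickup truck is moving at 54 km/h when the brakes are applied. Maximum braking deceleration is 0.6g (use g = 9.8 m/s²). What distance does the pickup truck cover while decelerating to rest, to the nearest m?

Braking distance ≈ 19 m

54 km/h ÷ 3.6 = 15.0000 m/s.
a = 0.6 × 9.8 = 5.880 m/s².
Braking distance = v²/(2a) = 15.0000² / (2 × 5.880) = 225.000 / 11.760 = 19.133 m.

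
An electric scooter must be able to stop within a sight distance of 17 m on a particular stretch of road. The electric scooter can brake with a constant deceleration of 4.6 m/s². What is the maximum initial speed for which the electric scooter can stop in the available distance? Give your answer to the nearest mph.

v²/(2a) = d ⇒ v = √(2 × 4.600 × 17) = √156.40 = 12.5060 m/s.
12.5060 m/s ÷ 0.44704 = 27.975 mph.

Maximum speed ≈ 28 mph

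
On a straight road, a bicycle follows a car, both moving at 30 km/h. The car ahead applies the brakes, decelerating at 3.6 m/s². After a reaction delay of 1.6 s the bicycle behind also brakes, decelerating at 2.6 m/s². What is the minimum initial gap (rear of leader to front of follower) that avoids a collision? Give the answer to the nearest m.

30 km/h ÷ 3.6 = 8.3333 m/s.
Leader travels v²/(2a_L) = 69.444 / 7.200 = 9.645 m before stopping.
Follower covers v·t_r = 8.3333 × 1.6 = 13.333 m while reacting, then v²/(2a_F) = 69.444 / 5.200 = 13.355 m while braking, for a total of 13.333 + 13.355 = 26.688 m.
Since a_F ≤ a_L and the follower starts braking later, the follower is never slower than the leader, so the closest approach is when both have stopped.
Minimum gap = 26.688 − 9.645 = 17.043 m.

Minimum gap ≈ 17 m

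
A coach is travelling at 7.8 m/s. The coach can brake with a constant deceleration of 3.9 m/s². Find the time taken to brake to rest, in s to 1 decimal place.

Braking time ≈ 2.0 s

Braking time = v/a = 7.8000 / 3.900 = 2.000 s.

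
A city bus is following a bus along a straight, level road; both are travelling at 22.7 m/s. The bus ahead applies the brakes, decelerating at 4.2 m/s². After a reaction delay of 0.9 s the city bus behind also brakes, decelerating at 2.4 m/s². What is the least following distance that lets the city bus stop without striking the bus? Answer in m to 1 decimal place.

Leader travels v²/(2a_L) = 515.290 / 8.400 = 61.344 m before stopping.
Follower covers v·t_r = 22.7000 × 0.9 = 20.430 m while reacting, then v²/(2a_F) = 515.290 / 4.800 = 107.352 m while braking, for a total of 20.430 + 107.352 = 127.782 m.
Since a_F ≤ a_L and the follower starts braking later, the follower is never slower than the leader, so the closest approach is when both have stopped.
Minimum gap = 127.782 − 61.344 = 66.438 m.

Minimum gap ≈ 66.4 m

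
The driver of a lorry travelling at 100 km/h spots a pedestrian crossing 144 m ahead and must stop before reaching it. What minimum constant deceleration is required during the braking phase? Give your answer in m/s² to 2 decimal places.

Required deceleration ≈ 2.68 m/s²

100 km/h ÷ 3.6 = 27.7778 m/s.
v² = 2a·d ⇒ a = v²/(2d) = 27.7778² / (2 × 144.000) = 771.606 / 288.000 = 2.6792 m/s².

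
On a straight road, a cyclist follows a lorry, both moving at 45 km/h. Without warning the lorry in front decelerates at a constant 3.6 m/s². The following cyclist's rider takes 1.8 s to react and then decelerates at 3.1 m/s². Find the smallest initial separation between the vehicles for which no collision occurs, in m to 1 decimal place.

45 km/h ÷ 3.6 = 12.5000 m/s.
Leader travels v²/(2a_L) = 156.250 / 7.200 = 21.701 m before stopping.
Follower covers v·t_r = 12.5000 × 1.8 = 22.500 m while reacting, then v²/(2a_F) = 156.250 / 6.200 = 25.202 m while braking, for a total of 22.500 + 25.202 = 47.702 m.
Since a_F ≤ a_L and the follower starts braking later, the follower is never slower than the leader, so the closest approach is when both have stopped.
Minimum gap = 47.702 − 21.701 = 26.001 m.

Minimum gap ≈ 26.0 m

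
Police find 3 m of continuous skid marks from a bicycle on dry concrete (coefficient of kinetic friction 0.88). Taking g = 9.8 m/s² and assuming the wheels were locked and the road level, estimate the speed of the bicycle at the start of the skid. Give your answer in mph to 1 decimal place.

Deceleration a = μg = 0.88 × 9.8 = 8.624 m/s².
v = √(2a·d) = √(2 × 8.624 × 3) = √51.744 = 7.1933 m/s.
= 7.1933 ÷ 0.44704 = 16.091 mph.

Initial speed ≈ 16.1 mph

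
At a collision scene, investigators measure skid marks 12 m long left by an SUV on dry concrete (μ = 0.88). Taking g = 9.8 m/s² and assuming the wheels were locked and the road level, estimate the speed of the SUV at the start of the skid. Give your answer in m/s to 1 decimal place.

Initial speed ≈ 14.4 m/s

Deceleration a = μg = 0.88 × 9.8 = 8.624 m/s².
v = √(2a·d) = √(2 × 8.624 × 12) = √206.976 = 14.3867 m/s.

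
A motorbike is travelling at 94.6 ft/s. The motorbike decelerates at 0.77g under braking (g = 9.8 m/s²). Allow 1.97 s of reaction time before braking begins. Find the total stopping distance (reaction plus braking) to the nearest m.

Total stopping distance ≈ 112 m

94.6 ft/s × 0.3048 = 28.8341 m/s.
a = 0.77 × 9.8 = 7.546 m/s².
Reaction distance = v·t_r = 28.8341 × 1.97 = 56.803 m.
Braking distance = v²/(2a) = 28.8341² / (2 × 7.546) = 831.405 / 15.092 = 55.089 m.
Total = 56.803 + 55.089 = 111.892 m.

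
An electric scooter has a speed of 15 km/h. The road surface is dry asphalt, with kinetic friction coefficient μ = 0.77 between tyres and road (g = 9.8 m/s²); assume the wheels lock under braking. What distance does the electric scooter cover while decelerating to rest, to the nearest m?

15 km/h ÷ 3.6 = 4.1667 m/s.
a = μg = 0.77 × 9.8 = 7.546 m/s².
Braking distance = v²/(2a) = 4.1667² / (2 × 7.546) = 17.361 / 15.092 = 1.150 m.

Braking distance ≈ 1 m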